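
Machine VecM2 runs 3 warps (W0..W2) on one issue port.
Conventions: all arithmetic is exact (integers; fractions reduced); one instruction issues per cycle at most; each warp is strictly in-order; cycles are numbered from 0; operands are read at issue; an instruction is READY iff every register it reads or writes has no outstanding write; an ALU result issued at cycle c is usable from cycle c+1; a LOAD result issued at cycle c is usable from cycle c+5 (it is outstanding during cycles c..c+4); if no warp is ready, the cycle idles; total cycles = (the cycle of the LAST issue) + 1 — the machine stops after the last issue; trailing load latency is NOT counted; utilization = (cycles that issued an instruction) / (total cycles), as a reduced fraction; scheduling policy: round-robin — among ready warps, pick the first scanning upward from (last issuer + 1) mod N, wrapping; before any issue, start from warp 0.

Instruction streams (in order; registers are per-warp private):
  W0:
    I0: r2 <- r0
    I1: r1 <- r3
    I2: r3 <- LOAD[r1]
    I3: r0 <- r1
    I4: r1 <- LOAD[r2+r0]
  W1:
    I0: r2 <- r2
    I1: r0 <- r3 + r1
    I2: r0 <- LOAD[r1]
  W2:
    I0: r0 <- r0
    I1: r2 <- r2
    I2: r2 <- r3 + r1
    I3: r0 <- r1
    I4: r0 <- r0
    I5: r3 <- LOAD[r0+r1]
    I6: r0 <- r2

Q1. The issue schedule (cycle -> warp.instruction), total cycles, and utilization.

cycle 0: W0.I0
cycle 1: W1.I0
cycle 2: W2.I0
cycle 3: W0.I1
cycle 4: W1.I1
cycle 5: W2.I1
cycle 6: W0.I2
cycle 7: W1.I2
cycle 8: W2.I2
cycle 9: W0.I3
cycle 10: W2.I3
cycle 11: W0.I4
cycle 12: W2.I4
cycle 13: W2.I5
cycle 14: W2.I6

Answer: 15 cycles, utilization 1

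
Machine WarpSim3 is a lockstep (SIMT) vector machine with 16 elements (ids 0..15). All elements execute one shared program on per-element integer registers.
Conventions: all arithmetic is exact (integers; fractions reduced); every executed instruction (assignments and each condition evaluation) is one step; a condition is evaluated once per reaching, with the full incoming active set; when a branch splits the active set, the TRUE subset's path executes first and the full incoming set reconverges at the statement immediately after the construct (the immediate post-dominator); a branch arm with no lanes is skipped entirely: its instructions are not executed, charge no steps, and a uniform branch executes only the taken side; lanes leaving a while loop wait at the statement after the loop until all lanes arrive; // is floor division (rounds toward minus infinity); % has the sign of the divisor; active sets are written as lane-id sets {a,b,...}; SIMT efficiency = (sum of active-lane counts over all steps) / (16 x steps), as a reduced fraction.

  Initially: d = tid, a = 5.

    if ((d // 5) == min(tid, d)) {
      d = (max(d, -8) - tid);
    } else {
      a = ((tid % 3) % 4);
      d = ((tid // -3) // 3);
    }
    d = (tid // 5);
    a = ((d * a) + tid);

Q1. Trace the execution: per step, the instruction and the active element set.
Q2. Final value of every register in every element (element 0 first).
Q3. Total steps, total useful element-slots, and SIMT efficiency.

step 0: eval ((d // 5) == min(tid, d)) {0,1,2,3,4,5,6,7,8,9,10,11,12,13,14,15}
step 1: d <- (max(d, -8) - tid)      {0}
step 2: a <- ((tid % 3) % 4)         {1,2,3,4,5,6,7,8,9,10,11,12,13,14,15}
step 3: d <- ((tid // -3) // 3)      {1,2,3,4,5,6,7,8,9,10,11,12,13,14,15}
step 4: d <- (tid // 5)              {0,1,2,3,4,5,6,7,8,9,10,11,12,13,14,15}
step 5: a <- ((d * a) + tid)         {0,1,2,3,4,5,6,7,8,9,10,11,12,13,14,15}

Answer: 6 steps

d: 0,0,0,0,0,1,1,1,1,1,2,2,2,2,2,3
a: 0,1,2,3,4,7,6,8,10,9,12,15,12,15,18,15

steps = 6; useful = 79; efficiency = 79/96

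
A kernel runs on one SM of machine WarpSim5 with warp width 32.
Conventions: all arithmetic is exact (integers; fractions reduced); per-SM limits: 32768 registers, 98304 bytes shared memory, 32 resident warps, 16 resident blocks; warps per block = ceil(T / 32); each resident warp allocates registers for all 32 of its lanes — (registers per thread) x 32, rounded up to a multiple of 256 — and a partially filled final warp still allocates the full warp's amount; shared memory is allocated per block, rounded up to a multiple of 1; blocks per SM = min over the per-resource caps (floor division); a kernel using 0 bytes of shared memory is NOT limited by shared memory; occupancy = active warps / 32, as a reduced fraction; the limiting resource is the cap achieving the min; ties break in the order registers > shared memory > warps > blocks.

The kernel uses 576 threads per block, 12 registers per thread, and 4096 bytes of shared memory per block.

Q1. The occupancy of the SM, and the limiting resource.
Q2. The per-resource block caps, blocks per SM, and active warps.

Answer: occupancy 9/16, limited by warps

registers: 3 blocks
shared memory: 24 blocks
warps: 1 block
blocks: 16 blocks

Answer: 1 block, 18 active warps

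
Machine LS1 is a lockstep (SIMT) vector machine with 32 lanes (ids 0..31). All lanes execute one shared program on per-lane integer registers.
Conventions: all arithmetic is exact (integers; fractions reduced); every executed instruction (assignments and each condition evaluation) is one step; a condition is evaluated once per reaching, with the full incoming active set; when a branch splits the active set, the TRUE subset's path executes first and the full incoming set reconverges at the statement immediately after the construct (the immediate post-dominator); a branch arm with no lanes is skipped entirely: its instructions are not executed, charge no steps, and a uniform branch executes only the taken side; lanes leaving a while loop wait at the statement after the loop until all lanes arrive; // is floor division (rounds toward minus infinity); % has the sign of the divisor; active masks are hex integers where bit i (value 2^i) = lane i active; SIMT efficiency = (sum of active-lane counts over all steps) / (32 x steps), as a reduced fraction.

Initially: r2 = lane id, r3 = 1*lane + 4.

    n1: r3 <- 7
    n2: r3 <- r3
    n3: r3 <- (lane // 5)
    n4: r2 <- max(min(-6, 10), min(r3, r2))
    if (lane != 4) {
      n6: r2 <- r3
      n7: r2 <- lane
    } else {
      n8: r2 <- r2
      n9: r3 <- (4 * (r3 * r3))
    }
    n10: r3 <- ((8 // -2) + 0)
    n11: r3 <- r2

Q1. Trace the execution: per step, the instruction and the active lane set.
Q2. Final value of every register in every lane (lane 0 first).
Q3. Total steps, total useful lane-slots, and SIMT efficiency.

step 0: r3 <- 7                      0xffffffff
step 1: r3 <- r3                     0xffffffff
step 2: r3 <- (lane // 5)            0xffffffff
step 3: r2 <- max(min(-6, 10), min(r3, r2)) 0xffffffff
step 4: eval (lane != 4)             0xffffffff
step 5: r2 <- r3                     0xffffffef
step 6: r2 <- lane                   0xffffffef
step 7: r2 <- r2                     0x00000010
step 8: r3 <- (4 * (r3 * r3))        0x00000010
step 9: r3 <- ((8 // -2) + 0)        0xffffffff
step 10: r3 <- r2                     0xffffffff

Answer: 11 steps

r2: 0,1,2,3,0,5,6,7,8,9,10,11,12,13,14,15,16,17,18,19,20,21,22,23,24,25,26,27,28,29,30,31
r3: 0,1,2,3,0,5,6,7,8,9,10,11,12,13,14,15,16,17,18,19,20,21,22,23,24,25,26,27,28,29,30,31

steps = 11; useful = 288; efficiency = 288/352 = 9/11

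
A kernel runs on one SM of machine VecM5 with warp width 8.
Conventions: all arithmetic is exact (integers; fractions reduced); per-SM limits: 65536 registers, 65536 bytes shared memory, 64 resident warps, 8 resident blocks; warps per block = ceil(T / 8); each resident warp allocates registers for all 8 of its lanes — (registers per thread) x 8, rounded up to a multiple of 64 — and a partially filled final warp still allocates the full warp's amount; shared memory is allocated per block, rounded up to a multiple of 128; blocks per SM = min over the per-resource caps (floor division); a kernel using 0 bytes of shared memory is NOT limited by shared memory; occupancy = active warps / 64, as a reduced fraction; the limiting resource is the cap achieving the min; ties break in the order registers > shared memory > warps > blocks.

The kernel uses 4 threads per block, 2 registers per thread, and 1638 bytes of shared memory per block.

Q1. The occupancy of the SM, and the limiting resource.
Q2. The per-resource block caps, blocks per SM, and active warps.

Answer: occupancy 1/8, limited by blocks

registers: 1024 blocks
shared memory: 39 blocks
warps: 64 blocks
blocks: 8 blocks

Answer: 8 blocks, 8 active warps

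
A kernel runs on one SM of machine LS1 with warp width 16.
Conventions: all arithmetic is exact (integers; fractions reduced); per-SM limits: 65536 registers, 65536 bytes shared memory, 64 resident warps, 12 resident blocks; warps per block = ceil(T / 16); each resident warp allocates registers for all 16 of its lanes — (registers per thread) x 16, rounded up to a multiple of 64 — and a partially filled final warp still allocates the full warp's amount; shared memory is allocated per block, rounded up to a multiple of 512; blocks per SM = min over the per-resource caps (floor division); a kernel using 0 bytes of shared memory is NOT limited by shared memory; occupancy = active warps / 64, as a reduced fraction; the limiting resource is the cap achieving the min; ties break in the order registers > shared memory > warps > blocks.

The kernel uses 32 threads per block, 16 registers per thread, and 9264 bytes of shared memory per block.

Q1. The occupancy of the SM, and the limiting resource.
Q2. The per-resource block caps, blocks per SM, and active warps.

Answer: occupancy 3/16, limited by shared memory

registers: 128 blocks
shared memory: 6 blocks
warps: 32 blocks
blocks: 12 blocks

Answer: 6 blocks, 12 active warps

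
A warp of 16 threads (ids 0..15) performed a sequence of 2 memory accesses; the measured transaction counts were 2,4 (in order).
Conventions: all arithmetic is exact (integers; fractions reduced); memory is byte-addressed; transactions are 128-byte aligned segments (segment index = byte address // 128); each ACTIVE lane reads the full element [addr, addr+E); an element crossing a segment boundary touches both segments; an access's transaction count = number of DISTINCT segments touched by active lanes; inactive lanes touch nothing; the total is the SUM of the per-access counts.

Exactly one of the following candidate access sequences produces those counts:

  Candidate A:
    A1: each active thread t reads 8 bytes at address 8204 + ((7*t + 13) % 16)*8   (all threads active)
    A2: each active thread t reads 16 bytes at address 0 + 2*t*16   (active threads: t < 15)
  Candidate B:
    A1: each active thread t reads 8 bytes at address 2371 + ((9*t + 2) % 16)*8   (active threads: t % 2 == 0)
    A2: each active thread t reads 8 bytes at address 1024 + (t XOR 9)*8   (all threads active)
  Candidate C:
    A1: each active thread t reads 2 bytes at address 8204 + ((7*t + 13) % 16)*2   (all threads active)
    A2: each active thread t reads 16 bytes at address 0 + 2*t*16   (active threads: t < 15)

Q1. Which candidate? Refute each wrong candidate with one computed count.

B: A2 gives 1 transaction, not 4
C: A1 gives 1 transaction, not 2
A: all counts match (2,4)

Answer: A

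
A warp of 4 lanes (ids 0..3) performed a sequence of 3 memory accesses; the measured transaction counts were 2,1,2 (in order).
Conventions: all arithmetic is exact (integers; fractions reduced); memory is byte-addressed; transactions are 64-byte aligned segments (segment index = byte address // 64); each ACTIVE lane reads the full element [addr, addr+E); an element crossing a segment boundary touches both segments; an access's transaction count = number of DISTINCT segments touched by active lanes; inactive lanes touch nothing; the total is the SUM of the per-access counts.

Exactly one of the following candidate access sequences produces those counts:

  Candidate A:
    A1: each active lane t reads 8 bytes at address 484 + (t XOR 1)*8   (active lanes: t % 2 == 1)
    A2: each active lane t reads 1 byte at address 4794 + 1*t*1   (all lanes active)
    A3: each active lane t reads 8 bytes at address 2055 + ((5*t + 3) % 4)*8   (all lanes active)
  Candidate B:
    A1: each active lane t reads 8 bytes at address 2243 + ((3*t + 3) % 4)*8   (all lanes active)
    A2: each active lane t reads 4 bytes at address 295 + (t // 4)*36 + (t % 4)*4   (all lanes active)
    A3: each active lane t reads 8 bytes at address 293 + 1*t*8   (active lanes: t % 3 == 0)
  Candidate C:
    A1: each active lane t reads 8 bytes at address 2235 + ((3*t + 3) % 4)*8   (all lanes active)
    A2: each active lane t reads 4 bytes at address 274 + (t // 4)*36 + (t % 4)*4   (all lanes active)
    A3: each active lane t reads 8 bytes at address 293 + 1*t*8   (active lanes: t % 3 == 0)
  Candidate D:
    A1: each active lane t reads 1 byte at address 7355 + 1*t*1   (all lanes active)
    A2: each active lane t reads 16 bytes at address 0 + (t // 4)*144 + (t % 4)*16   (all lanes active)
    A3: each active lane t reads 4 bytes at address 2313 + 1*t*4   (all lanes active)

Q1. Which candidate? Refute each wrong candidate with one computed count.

A: A1 gives 1 transaction, not 2
B: A1 gives 1 transaction, not 2
D: A1 gives 1 transaction, not 2
C: all counts match (2,1,2)

Answer: C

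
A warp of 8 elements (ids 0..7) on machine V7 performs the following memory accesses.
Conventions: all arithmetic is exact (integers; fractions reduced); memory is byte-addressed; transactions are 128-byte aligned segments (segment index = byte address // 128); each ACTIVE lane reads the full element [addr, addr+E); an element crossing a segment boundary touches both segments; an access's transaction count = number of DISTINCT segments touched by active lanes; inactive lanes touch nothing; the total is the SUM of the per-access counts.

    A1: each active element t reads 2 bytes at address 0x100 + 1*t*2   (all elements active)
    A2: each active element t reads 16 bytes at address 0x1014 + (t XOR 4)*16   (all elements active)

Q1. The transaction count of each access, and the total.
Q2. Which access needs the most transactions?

A1: 1 transaction
A2: 2 transactions

Answer: 1,2; total 3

Answer: A2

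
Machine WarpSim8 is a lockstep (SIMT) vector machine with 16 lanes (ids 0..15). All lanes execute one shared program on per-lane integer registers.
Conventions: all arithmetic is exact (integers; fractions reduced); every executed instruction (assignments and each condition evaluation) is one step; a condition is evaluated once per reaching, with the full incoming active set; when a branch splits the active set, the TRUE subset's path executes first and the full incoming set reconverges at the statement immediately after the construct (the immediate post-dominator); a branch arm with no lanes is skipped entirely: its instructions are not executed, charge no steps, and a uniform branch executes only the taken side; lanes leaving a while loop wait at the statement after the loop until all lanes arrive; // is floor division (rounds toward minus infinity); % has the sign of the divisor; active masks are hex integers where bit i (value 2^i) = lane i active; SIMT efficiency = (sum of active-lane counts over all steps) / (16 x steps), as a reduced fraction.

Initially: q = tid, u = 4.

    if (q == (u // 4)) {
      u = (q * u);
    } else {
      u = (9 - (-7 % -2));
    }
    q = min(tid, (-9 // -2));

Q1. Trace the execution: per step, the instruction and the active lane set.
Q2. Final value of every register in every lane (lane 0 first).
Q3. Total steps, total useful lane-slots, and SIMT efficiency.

step 0: eval (q == (u // 4))         0xffff
step 1: u <- (q * u)                 0x0002
step 2: u <- (9 - (-7 % -2))         0xfffd
step 3: q <- min(tid, (-9 // -2))    0xffff

Answer: 4 steps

q: 0,1,2,3,4,4,4,4,4,4,4,4,4,4,4,4
u: 10,4,10,10,10,10,10,10,10,10,10,10,10,10,10,10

steps = 4; useful = 48; efficiency = 48/64 = 3/4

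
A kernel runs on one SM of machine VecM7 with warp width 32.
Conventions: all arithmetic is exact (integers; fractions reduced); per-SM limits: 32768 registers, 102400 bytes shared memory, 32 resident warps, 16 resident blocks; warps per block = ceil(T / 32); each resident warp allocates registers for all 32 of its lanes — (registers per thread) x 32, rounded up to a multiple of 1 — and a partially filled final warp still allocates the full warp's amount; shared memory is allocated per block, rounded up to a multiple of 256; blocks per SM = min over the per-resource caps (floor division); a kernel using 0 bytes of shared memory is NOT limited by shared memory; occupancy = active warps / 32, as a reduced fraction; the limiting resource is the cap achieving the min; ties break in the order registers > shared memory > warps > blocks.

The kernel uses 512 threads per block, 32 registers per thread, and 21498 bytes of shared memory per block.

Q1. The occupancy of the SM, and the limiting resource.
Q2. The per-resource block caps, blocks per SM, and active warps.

Answer: occupancy 1, limited by registers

registers: 2 blocks
shared memory: 4 blocks
warps: 2 blocks
blocks: 16 blocks

Answer: 2 blocks, 32 active warps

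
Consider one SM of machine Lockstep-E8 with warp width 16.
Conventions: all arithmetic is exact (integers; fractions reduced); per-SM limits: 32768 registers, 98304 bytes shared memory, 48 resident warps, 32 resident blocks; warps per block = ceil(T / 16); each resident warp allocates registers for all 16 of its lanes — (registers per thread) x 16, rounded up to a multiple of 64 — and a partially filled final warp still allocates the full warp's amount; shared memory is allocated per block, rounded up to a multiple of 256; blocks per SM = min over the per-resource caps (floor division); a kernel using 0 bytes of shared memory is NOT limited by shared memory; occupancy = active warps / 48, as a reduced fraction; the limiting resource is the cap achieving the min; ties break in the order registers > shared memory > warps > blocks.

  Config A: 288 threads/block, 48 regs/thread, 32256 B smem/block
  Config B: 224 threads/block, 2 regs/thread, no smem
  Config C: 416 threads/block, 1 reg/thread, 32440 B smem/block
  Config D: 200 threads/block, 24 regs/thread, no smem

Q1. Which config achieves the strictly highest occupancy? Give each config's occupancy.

occupancies: A 3/4, B 7/8, C 13/24, D 13/16

Answer: B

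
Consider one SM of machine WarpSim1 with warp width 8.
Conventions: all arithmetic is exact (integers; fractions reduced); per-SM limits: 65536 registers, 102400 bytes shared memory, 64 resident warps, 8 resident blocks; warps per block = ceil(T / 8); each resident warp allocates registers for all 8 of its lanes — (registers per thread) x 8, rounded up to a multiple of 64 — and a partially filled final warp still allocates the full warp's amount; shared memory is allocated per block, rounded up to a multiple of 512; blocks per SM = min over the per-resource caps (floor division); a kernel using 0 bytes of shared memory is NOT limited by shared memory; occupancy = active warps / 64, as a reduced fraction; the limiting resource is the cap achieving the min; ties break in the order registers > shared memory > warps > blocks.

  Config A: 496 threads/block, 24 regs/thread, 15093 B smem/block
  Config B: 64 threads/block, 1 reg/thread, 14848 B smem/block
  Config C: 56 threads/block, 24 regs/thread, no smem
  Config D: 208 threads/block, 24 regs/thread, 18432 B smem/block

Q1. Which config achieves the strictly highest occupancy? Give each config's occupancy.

occupancies: A 31/32, B 3/4, C 7/8, D 13/16

Answer: A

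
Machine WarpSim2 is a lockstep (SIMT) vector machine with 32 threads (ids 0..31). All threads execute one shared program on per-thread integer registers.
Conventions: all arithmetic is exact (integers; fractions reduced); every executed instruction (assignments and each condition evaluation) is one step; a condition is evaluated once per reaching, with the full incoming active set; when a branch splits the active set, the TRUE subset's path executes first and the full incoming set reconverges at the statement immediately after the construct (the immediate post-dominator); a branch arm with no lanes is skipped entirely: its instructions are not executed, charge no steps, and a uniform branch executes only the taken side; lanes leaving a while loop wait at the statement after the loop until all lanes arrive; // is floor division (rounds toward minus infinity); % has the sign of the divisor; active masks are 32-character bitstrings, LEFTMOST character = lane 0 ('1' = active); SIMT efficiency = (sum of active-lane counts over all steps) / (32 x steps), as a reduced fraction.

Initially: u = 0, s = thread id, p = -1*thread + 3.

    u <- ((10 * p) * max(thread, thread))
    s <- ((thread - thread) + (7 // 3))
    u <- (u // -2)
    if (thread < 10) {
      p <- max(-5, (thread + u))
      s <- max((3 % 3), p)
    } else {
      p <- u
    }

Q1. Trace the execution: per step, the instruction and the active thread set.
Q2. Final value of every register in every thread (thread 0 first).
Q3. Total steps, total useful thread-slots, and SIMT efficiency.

step 0: u <- ((10 * p) * max(thread, thread)) 11111111111111111111111111111111
step 1: s <- ((thread - thread) + (7 // 3)) 11111111111111111111111111111111
step 2: u <- (u // -2)               11111111111111111111111111111111
step 3: eval (thread < 10)           11111111111111111111111111111111
step 4: p <- max(-5, (thread + u))   11111111110000000000000000000000
step 5: s <- max((3 % 3), p)         11111111110000000000000000000000
step 6: p <- u                       00000000001111111111111111111111

Answer: 7 steps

u: 0,-10,-10,0,20,50,90,140,200,270,350,440,540,650,770,900,1040,1190,1350,1520,1700,1890,2090,2300,2520,2750,2990,3240,3500,3770,4050,4340
s: 0,0,0,3,24,55,96,147,208,279,2,2,2,2,2,2,2,2,2,2,2,2,2,2,2,2,2,2,2,2,2,2
p: 0,-5,-5,3,24,55,96,147,208,279,350,440,540,650,770,900,1040,1190,1350,1520,1700,1890,2090,2300,2520,2750,2990,3240,3500,3770,4050,4340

steps = 7; useful = 170; efficiency = 170/224 = 85/112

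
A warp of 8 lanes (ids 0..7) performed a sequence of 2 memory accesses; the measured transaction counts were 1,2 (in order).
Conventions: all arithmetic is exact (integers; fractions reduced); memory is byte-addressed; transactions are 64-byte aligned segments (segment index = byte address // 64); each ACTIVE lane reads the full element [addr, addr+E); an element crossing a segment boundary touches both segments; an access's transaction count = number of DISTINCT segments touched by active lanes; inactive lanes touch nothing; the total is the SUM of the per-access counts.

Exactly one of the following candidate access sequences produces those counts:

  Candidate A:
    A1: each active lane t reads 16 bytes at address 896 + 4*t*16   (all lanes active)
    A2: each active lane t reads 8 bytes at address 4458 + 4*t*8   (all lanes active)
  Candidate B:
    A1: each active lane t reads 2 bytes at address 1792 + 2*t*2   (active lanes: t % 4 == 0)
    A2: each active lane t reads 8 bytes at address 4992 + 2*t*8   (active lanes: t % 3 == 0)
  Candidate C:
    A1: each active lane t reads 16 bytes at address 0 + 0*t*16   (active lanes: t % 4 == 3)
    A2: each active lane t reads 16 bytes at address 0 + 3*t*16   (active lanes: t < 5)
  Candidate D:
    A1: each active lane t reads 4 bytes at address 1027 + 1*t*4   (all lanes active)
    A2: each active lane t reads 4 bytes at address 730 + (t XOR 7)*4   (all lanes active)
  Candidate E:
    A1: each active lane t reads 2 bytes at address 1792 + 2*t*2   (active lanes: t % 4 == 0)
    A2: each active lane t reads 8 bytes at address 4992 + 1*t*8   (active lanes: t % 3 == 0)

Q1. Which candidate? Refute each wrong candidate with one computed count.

A: A1 gives 8 transactions, not 1
C: A2 gives 4 transactions, not 2
D: A2 gives 1 transaction, not 2
E: A2 gives 1 transaction, not 2
B: all counts match (1,2)

Answer: B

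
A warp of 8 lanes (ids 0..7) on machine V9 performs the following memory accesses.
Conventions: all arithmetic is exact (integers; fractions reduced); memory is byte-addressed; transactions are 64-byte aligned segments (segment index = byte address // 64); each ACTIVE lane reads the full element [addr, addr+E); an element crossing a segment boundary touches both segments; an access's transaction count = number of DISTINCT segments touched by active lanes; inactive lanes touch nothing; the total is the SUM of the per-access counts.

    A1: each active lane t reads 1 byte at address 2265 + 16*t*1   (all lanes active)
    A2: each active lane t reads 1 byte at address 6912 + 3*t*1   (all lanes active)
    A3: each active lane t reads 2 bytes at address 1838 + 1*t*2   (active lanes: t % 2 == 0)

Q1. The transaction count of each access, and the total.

A1: 3 transactions
A2: 1 transaction
A3: 1 transaction

Answer: 3,1,1; total 5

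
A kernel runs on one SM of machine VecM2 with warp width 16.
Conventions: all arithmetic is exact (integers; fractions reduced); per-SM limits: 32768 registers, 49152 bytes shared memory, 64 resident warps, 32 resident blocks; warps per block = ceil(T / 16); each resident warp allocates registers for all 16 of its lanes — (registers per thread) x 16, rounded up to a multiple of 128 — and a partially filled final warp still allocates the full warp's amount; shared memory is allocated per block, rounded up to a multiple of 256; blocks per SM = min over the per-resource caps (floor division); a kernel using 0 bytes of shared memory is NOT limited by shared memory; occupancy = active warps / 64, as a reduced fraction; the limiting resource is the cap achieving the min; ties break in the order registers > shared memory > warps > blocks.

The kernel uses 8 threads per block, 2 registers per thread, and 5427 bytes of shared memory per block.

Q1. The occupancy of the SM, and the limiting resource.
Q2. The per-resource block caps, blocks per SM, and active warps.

Answer: occupancy 1/8, limited by shared memory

registers: 256 blocks
shared memory: 8 blocks
warps: 64 blocks
blocks: 32 blocks

Answer: 8 blocks, 8 active warps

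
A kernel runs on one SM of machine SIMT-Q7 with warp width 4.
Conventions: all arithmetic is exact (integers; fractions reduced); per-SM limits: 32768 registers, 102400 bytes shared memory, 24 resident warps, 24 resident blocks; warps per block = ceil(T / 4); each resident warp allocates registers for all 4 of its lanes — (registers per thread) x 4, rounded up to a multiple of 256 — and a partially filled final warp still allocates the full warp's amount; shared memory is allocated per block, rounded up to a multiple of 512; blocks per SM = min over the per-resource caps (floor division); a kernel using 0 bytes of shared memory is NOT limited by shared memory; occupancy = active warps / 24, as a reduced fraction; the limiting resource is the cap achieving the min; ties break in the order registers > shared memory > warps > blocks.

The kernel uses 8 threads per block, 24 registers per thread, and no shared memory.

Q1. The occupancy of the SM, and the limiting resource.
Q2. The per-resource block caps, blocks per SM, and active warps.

Answer: occupancy 1, limited by warps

registers: 64 blocks
shared memory: no limit (kernel uses none)
warps: 12 blocks
blocks: 24 blocks

Answer: 12 blocks, 24 active warps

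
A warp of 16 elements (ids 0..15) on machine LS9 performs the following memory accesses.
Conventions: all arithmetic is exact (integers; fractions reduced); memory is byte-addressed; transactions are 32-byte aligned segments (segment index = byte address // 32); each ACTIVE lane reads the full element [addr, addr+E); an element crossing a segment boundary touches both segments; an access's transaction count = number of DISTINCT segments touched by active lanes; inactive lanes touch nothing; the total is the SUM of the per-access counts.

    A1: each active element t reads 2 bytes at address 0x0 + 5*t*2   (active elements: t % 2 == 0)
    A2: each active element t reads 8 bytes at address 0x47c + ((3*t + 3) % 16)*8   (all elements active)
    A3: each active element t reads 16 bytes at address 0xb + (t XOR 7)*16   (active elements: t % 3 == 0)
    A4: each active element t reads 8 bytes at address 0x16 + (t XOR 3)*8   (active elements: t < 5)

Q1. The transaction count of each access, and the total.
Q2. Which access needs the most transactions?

A1: 5 transactions
A2: 5 transactions
A3: 8 transactions
A4: 3 transactions

Answer: 5,5,8,3; total 21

Answer: A3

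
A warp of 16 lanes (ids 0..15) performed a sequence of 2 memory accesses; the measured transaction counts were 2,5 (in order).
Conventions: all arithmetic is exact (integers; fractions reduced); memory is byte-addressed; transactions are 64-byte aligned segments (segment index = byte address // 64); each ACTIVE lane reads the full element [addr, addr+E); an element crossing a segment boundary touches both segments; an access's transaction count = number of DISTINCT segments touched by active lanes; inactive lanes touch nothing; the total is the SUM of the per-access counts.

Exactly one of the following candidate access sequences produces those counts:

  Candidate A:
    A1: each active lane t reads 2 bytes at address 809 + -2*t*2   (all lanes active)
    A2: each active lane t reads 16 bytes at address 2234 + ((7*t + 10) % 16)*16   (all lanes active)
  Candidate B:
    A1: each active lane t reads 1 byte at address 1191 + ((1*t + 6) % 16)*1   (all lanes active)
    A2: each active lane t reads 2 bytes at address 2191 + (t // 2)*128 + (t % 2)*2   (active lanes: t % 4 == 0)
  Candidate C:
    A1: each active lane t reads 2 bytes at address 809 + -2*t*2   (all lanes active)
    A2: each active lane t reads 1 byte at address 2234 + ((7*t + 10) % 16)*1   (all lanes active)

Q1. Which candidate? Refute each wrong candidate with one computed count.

B: A1 gives 1 transaction, not 2
C: A2 gives 2 transactions, not 5
A: all counts match (2,5)

Answer: A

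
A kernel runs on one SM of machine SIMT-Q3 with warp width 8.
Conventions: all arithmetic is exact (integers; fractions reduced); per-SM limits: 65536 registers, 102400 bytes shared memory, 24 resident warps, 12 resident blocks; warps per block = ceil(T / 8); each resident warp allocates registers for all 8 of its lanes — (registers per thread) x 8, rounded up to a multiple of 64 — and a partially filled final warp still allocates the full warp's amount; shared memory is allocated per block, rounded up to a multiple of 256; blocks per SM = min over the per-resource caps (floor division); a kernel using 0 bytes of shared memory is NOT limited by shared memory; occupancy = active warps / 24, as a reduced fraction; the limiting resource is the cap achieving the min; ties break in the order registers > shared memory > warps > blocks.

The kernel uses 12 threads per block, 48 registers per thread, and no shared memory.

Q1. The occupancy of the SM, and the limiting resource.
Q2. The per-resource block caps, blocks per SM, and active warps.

Answer: occupancy 1, limited by warps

registers: 85 blocks
shared memory: no limit (kernel uses none)
warps: 12 blocks
blocks: 12 blocks

Answer: 12 blocks, 24 active warps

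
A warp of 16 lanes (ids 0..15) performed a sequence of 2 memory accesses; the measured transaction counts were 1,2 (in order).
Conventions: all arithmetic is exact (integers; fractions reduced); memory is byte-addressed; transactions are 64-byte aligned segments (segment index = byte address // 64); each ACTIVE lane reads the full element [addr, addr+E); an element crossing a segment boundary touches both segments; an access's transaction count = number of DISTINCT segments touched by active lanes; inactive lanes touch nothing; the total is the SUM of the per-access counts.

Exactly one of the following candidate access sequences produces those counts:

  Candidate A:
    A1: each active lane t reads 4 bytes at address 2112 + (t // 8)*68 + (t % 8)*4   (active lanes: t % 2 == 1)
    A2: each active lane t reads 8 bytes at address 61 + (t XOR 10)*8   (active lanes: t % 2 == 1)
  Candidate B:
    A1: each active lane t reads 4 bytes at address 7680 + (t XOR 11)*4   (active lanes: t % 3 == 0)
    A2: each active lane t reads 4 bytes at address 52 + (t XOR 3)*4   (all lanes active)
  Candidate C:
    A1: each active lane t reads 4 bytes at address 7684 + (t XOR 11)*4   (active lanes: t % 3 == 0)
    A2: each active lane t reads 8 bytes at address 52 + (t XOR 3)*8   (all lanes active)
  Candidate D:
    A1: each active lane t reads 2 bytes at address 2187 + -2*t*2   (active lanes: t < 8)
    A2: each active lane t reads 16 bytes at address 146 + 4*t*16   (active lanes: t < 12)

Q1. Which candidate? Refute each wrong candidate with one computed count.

A: A1 gives 2 transactions, not 1
C: A2 gives 3 transactions, not 2
D: A1 gives 2 transactions, not 1
B: all counts match (1,2)

Answer: B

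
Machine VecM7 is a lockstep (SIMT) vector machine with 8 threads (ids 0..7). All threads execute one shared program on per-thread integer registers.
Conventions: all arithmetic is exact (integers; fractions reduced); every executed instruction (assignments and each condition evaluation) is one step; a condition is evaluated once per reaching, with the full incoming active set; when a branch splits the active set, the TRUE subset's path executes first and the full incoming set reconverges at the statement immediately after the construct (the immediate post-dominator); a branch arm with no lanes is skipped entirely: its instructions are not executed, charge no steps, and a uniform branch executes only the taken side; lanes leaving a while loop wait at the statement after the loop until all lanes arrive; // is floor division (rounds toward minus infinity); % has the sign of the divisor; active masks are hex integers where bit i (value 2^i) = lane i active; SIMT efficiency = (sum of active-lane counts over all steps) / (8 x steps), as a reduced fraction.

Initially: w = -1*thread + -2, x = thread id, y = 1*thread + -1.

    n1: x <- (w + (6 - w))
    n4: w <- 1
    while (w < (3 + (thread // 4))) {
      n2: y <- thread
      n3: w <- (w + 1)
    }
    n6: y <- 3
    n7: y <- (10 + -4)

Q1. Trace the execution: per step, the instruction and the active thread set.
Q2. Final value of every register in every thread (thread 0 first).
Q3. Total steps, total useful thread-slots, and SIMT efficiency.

step 0: x <- (w + (6 - w))           0xff
step 1: w <- 1                       0xff
step 2: eval (w < (3 + (thread // 4))) 0xff
step 3: y <- thread                  0xff
step 4: w <- (w + 1)                 0xff
step 5: eval (w < (3 + (thread // 4))) 0xff
step 6: y <- thread                  0xff
step 7: w <- (w + 1)                 0xff
step 8: eval (w < (3 + (thread // 4))) 0xff
step 9: y <- thread                  0xf0
step 10: w <- (w + 1)                 0xf0
step 11: eval (w < (3 + (thread // 4))) 0xf0
step 12: y <- 3                       0xff
step 13: y <- (10 + -4)               0xff

Answer: 14 steps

w: 3,3,3,3,4,4,4,4
x: 6,6,6,6,6,6,6,6
y: 6,6,6,6,6,6,6,6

steps = 14; useful = 100; efficiency = 100/112 = 25/28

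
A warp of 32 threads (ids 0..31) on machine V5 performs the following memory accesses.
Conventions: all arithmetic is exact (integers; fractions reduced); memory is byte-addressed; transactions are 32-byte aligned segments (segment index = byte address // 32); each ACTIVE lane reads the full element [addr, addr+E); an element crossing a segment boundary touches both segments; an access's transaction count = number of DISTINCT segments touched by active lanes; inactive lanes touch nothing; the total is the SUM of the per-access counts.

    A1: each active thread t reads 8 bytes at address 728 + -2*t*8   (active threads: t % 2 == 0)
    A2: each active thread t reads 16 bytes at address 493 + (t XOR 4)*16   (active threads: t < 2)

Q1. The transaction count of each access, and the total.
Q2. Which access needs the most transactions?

A1: 16 transactions
A2: 2 transactions

Answer: 16,2; total 18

Answer: A1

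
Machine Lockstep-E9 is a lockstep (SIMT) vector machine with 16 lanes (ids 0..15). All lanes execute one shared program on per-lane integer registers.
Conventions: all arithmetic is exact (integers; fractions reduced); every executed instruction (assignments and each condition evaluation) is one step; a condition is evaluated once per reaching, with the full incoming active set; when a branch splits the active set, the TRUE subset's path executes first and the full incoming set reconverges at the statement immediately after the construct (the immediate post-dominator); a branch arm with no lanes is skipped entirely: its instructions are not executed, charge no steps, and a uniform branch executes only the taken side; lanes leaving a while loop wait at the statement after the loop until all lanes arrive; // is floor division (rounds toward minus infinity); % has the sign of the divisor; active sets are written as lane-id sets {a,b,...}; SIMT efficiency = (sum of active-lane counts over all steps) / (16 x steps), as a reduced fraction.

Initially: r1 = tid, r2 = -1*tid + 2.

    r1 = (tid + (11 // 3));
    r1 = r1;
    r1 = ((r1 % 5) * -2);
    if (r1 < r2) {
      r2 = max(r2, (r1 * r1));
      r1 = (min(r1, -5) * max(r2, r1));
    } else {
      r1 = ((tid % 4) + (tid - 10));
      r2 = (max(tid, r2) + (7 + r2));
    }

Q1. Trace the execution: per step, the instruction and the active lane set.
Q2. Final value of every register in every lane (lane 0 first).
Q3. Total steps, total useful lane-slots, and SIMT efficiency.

step 0: r1 <- (tid + (11 // 3))      {0,1,2,3,4,5,6,7,8,9,10,11,12,13,14,15}
step 1: r1 <- r1                     {0,1,2,3,4,5,6,7,8,9,10,11,12,13,14,15}
step 2: r1 <- ((r1 % 5) * -2)        {0,1,2,3,4,5,6,7,8,9,10,11,12,13,14,15}
step 3: eval (r1 < r2)               {0,1,2,3,4,5,6,7,8,9,10,11,12,13,14,15}
step 4: r2 <- max(r2, (r1 * r1))     {0,1,3,4,5,6}
step 5: r1 <- (min(r1, -5) * max(r2, r1)) {0,1,3,4,5,6}
step 6: r1 <- ((tid % 4) + (tid - 10)) {2,7,8,9,10,11,12,13,14,15}
step 7: r2 <- (max(tid, r2) + (7 + r2)) {2,7,8,9,10,11,12,13,14,15}

Answer: 8 steps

r1: -216,-512,-6,-20,-80,-216,-512,0,-2,0,2,4,2,4,6,8
r2: 36,64,9,4,16,36,64,9,9,9,9,9,9,9,9,9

steps = 8; useful = 96; efficiency = 96/128 = 3/4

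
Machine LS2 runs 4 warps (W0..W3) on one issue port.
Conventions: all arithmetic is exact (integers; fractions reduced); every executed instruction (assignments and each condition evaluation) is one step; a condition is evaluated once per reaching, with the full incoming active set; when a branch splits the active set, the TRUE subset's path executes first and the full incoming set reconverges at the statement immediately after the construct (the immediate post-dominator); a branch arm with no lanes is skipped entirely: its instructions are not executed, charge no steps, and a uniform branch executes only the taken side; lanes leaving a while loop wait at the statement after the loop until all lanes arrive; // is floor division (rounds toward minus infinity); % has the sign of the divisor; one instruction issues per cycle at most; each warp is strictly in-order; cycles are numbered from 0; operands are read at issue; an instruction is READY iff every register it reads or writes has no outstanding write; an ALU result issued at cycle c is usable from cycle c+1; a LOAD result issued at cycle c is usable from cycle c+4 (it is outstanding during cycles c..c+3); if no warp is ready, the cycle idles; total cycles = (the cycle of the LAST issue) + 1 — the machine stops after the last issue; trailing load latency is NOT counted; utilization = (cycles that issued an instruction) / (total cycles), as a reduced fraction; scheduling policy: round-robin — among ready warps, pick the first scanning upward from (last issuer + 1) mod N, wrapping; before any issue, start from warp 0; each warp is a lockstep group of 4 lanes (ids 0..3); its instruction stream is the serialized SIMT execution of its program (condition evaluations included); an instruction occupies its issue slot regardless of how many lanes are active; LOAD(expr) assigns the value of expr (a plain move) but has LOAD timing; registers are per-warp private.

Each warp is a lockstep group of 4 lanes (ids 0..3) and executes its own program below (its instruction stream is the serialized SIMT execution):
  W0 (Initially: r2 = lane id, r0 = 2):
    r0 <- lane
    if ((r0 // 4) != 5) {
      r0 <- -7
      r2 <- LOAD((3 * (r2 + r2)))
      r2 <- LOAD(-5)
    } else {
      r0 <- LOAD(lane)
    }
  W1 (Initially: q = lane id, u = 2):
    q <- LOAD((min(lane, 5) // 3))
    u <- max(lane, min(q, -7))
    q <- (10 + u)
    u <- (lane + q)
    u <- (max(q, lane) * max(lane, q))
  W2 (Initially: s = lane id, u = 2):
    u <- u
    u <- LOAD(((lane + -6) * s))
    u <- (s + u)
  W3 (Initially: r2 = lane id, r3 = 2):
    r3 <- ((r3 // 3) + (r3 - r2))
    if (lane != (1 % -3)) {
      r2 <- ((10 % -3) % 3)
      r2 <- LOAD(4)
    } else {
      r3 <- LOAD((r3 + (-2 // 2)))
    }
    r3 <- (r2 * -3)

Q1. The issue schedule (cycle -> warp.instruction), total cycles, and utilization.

cycle 0: W0.I0
cycle 1: W1.I0
cycle 2: W2.I0
cycle 3: W3.I0
cycle 4: W0.I1
cycle 5: W1.I1
cycle 6: W2.I1
cycle 7: W3.I1
cycle 8: W0.I2
cycle 9: W1.I2
cycle 10: W2.I2
cycle 11: W3.I2
cycle 12: W0.I3
cycle 13: W1.I3
cycle 14: W3.I3
cycle 15: W1.I4
cycle 16: W0.I4
cycle 17: idle
cycle 18: W3.I4

Answer: 19 cycles, utilization 18/19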